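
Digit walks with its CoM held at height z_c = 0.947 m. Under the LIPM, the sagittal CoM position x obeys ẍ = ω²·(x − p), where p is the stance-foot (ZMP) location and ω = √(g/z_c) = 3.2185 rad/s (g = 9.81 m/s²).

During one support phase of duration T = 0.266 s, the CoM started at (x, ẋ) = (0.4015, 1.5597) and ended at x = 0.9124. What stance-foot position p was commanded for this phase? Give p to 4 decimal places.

ωT = 3.2185·0.266 = 0.856121; cosh(ωT) = 1.389409, sinh(ωT) = 0.964603
x(T) = p + (x₀−p)·cosh(ωT) + (ẋ₀/ω)·sinh(ωT) ⇒ p·(1 − cosh) = x(T) − x₀·cosh − (ẋ₀/ω)·sinh
numerator   = 0.9124 − (0.4015)·1.389409 − (1.5597/3.2185)·0.964603 = -0.112899
denominator = 1 − 1.389409 = -0.389409
p = -0.112899 / -0.389409 = 0.2899

p = 0.2899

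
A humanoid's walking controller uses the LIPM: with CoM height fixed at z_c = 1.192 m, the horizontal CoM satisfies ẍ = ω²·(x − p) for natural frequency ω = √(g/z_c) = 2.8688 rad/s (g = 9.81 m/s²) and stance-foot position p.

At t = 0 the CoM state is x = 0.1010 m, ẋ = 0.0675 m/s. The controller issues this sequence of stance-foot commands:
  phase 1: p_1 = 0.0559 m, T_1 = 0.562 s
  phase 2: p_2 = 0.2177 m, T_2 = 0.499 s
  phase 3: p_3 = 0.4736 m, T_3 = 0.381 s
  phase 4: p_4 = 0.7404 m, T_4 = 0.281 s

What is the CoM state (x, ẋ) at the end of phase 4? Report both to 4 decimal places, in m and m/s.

phase 1: p=0.0559, T=0.562, ωT=1.612266, cosh=2.606797, sinh=2.407362; start (x,ẋ)=(0.101000, 0.067500) → end (x,ẋ)=(0.230109, 0.487430)
phase 2: p=0.2177, T=0.499, ωT=1.431531, cosh=2.212023, sinh=1.973080; start (x,ẋ)=(0.230109, 0.487430) → end (x,ẋ)=(0.580391, 1.148448)
phase 3: p=0.4736, T=0.381, ωT=1.093013, cosh=1.659227, sinh=1.324022; start (x,ẋ)=(0.580391, 1.148448) → end (x,ẋ)=(1.180827, 2.311164)
phase 4: p=0.7404, T=0.281, ωT=0.806133, cosh=1.342907, sinh=0.896325; start (x,ẋ)=(1.180827, 2.311164) → end (x,ẋ)=(2.053950, 4.236181)

x = 2.0539, ẋ = 4.2362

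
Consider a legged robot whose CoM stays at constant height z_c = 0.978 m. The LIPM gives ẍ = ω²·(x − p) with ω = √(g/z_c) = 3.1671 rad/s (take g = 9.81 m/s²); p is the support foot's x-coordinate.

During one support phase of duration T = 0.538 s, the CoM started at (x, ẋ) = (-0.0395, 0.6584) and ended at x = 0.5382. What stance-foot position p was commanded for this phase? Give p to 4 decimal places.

ωT = 3.1671·0.538 = 1.703900; cosh(ωT) = 2.838654, sinh(ωT) = 2.656682
x(T) = p + (x₀−p)·cosh(ωT) + (ẋ₀/ω)·sinh(ωT) ⇒ p·(1 − cosh) = x(T) − x₀·cosh − (ẋ₀/ω)·sinh
numerator   = 0.5382 − (-0.0395)·2.838654 − (0.6584/3.1671)·2.656682 = 0.098036
denominator = 1 − 2.838654 = -1.838654
p = 0.098036 / -1.838654 = -0.0533

p = -0.0533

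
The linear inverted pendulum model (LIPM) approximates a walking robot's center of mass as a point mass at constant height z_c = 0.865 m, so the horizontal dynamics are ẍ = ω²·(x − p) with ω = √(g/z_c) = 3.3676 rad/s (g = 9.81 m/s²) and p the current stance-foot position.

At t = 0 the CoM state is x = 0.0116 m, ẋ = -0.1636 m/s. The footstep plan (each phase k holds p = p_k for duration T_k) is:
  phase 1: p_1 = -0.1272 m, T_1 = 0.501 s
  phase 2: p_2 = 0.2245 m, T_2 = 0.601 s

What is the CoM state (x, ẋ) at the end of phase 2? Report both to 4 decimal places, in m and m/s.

phase 1: p=-0.1272, T=0.501, ωT=1.687168, cosh=2.794598, sinh=2.609555; start (x,ẋ)=(0.011600, -0.163600) → end (x,ẋ)=(0.133916, 0.762569)
phase 2: p=0.2245, T=0.601, ωT=2.023928, cosh=3.850063, sinh=3.717928; start (x,ẋ)=(0.133916, 0.762569) → end (x,ẋ)=(0.717646, 1.801789)

x = 0.7176, ẋ = 1.8018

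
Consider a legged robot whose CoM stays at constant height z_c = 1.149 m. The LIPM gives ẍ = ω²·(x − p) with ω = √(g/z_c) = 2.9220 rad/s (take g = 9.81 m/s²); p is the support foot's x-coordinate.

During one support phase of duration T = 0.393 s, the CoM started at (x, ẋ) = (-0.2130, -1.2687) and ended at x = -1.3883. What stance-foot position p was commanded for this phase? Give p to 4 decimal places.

p = 0.5484

ωT = 2.9220·0.393 = 1.148346; cosh(ωT) = 1.735067, sinh(ωT) = 1.417906
x(T) = p + (x₀−p)·cosh(ωT) + (ẋ₀/ω)·sinh(ωT) ⇒ p·(1 − cosh) = x(T) − x₀·cosh − (ẋ₀/ω)·sinh
numerator   = -1.3883 − (-0.2130)·1.735067 − (-1.2687/2.9220)·1.417906 = -0.403091
denominator = 1 − 1.735067 = -0.735067
p = -0.403091 / -0.735067 = 0.5484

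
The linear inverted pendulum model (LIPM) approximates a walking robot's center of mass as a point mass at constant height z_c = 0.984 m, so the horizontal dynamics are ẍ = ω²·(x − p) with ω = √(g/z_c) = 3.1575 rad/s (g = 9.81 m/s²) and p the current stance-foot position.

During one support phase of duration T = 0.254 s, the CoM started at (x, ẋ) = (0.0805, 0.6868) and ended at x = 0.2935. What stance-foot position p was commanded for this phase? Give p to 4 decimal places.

p = 0.0238

ωT = 3.1575·0.254 = 0.802005; cosh(ωT) = 1.339218, sinh(ωT) = 0.890789
x(T) = p + (x₀−p)·cosh(ωT) + (ẋ₀/ω)·sinh(ωT) ⇒ p·(1 − cosh) = x(T) − x₀·cosh − (ẋ₀/ω)·sinh
numerator   = 0.2935 − (0.0805)·1.339218 − (0.6868/3.1575)·0.890789 = -0.008066
denominator = 1 − 1.339218 = -0.339218
p = -0.008066 / -0.339218 = 0.0238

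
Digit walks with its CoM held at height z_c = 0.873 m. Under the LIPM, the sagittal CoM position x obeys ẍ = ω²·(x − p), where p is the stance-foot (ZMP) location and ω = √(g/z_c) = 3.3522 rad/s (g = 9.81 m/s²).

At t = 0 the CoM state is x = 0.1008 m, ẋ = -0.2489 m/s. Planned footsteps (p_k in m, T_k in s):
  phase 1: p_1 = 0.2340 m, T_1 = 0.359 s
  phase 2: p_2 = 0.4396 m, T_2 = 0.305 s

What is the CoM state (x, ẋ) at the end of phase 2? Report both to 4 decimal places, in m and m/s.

phase 1: p=0.2340, T=0.359, ωT=1.203440, cosh=1.815859, sinh=1.515699; start (x,ẋ)=(0.100800, -0.248900) → end (x,ẋ)=(-0.120413, -1.128746)
phase 2: p=0.4396, T=0.305, ωT=1.022421, cosh=1.569820, sinh=1.210097; start (x,ẋ)=(-0.120413, -1.128746) → end (x,ẋ)=(-0.846980, -4.043612)

x = -0.8470, ẋ = -4.0436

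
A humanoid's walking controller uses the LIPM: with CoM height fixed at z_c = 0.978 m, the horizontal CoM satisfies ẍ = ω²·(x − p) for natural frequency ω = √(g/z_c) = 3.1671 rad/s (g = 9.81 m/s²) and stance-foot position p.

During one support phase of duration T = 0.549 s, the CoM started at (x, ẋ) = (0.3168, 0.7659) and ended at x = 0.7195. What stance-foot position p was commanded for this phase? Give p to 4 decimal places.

p = 0.4534

ωT = 3.1671·0.549 = 1.738738; cosh(ωT) = 2.932950, sinh(ωT) = 2.757208
x(T) = p + (x₀−p)·cosh(ωT) + (ẋ₀/ω)·sinh(ωT) ⇒ p·(1 − cosh) = x(T) − x₀·cosh − (ẋ₀/ω)·sinh
numerator   = 0.7195 − (0.3168)·2.932950 − (0.7659/3.1671)·2.757208 = -0.876434
denominator = 1 − 2.932950 = -1.932950
p = -0.876434 / -1.932950 = 0.4534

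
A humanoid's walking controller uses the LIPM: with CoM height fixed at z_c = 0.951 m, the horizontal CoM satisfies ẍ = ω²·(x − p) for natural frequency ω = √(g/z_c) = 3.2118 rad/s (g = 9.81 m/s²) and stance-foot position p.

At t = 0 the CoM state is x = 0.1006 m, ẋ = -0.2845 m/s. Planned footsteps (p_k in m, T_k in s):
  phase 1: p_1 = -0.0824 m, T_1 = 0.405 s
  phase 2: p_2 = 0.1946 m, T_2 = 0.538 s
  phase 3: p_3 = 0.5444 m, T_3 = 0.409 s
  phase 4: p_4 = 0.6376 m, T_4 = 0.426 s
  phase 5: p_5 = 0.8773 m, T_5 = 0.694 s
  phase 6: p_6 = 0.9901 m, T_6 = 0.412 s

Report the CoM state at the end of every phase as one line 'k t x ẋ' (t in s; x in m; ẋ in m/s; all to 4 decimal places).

1 0.4050 0.1279 0.4380
2 0.9430 0.3728 0.6882
3 1.3520 0.5719 0.4216
4 1.7780 0.7414 0.4944
5 2.4720 0.9456 0.3196
6 2.8840 1.0742 0.3933

phase 1: p=-0.0824, T=0.405, ωT=1.300779, cosh=1.972238, sinh=1.699918; start (x,ẋ)=(0.100600, -0.284500) → end (x,ẋ)=(0.127941, 0.438041)
phase 2: p=0.1946, T=0.538, ωT=1.727948, cosh=2.903371, sinh=2.725722; start (x,ẋ)=(0.127941, 0.438041) → end (x,ẋ)=(0.372813, 0.688235)
phase 3: p=0.5444, T=0.409, ωT=1.313626, cosh=1.994240, sinh=1.725397; start (x,ẋ)=(0.372813, 0.688235) → end (x,ẋ)=(0.571938, 0.421636)
phase 4: p=0.6376, T=0.426, ωT=1.368227, cosh=2.091468, sinh=1.836910; start (x,ẋ)=(0.571938, 0.421636) → end (x,ẋ)=(0.741415, 0.494447)
phase 5: p=0.8773, T=0.694, ωT=2.228989, cosh=4.699054, sinh=4.591417; start (x,ẋ)=(0.741415, 0.494447) → end (x,ẋ)=(0.945604, 0.319575)
phase 6: p=0.9901, T=0.412, ωT=1.323262, cosh=2.010958, sinh=1.744693; start (x,ẋ)=(0.945604, 0.319575) → end (x,ẋ)=(1.074217, 0.393312)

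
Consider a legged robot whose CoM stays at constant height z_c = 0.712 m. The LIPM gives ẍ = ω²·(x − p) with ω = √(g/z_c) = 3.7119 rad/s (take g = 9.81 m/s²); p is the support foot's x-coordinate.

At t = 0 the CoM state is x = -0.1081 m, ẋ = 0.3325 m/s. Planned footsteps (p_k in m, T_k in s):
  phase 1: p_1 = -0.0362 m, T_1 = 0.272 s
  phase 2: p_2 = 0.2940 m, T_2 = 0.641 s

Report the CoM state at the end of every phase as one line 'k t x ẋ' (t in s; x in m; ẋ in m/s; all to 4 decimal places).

1 0.2720 -0.0414 0.1992
2 0.9130 -1.2448 -5.5781

phase 1: p=-0.0362, T=0.272, ωT=1.009637, cosh=1.554478, sinh=1.190126; start (x,ẋ)=(-0.108100, 0.332500) → end (x,ẋ)=(-0.041359, 0.199236)
phase 2: p=0.2940, T=0.641, ωT=2.379328, cosh=5.445128, sinh=5.352515; start (x,ẋ)=(-0.041359, 0.199236) → end (x,ẋ)=(-1.244778, -5.578052)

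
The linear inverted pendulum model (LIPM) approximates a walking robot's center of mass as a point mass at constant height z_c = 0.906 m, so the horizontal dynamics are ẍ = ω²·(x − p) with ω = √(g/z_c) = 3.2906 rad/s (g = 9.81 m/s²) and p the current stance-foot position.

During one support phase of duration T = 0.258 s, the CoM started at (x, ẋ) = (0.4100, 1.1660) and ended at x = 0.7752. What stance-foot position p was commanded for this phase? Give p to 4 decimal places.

p = 0.3397

ωT = 3.2906·0.258 = 0.848975; cosh(ωT) = 1.382551, sinh(ωT) = 0.954698
x(T) = p + (x₀−p)·cosh(ωT) + (ẋ₀/ω)·sinh(ωT) ⇒ p·(1 − cosh) = x(T) − x₀·cosh − (ẋ₀/ω)·sinh
numerator   = 0.7752 − (0.4100)·1.382551 − (1.1660/3.2906)·0.954698 = -0.129936
denominator = 1 − 1.382551 = -0.382551
p = -0.129936 / -0.382551 = 0.3397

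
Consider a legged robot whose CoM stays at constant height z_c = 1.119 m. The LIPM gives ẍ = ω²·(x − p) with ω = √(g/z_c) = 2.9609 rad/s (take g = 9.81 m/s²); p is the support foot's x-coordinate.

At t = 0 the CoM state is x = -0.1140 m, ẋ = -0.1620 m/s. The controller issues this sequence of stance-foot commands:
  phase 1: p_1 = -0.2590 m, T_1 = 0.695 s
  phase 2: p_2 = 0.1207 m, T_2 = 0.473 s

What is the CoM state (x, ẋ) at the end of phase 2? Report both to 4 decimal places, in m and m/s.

phase 1: p=-0.2590, T=0.695, ωT=2.057825, cosh=3.978329, sinh=3.850598; start (x,ẋ)=(-0.114000, -0.162000) → end (x,ẋ)=(0.107180, 1.008690)
phase 2: p=0.1207, T=0.473, ωT=1.400506, cosh=2.151862, sinh=1.905389; start (x,ẋ)=(0.107180, 1.008690) → end (x,ẋ)=(0.740715, 2.094284)

x = 0.7407, ẋ = 2.0943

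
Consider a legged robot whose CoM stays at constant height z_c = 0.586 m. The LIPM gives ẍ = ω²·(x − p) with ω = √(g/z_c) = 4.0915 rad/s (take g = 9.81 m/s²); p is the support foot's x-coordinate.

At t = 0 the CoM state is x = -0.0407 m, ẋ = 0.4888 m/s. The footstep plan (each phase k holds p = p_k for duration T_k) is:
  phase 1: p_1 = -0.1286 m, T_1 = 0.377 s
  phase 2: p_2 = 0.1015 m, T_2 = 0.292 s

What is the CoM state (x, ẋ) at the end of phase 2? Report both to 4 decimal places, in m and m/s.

x = 1.2870, ẋ = 5.1437

phase 1: p=-0.1286, T=0.377, ωT=1.542496, cosh=2.445046, sinh=2.231199; start (x,ẋ)=(-0.040700, 0.488800) → end (x,ẋ)=(0.352875, 1.997573)
phase 2: p=0.1015, T=0.292, ωT=1.194718, cosh=1.802708, sinh=1.499918; start (x,ẋ)=(0.352875, 1.997573) → end (x,ẋ)=(1.286953, 5.143706)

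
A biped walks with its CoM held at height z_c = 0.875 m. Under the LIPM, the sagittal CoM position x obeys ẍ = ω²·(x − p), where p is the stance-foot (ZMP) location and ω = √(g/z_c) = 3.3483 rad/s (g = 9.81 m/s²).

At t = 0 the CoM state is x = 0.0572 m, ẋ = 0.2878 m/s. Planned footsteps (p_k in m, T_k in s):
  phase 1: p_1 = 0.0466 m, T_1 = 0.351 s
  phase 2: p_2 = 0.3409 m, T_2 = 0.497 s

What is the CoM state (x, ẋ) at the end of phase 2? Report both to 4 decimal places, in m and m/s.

phase 1: p=0.0466, T=0.351, ωT=1.175253, cosh=1.773852, sinh=1.465111; start (x,ẋ)=(0.057200, 0.287800) → end (x,ẋ)=(0.191335, 0.562514)
phase 2: p=0.3409, T=0.497, ωT=1.664105, cosh=2.735153, sinh=2.545793; start (x,ẋ)=(0.191335, 0.562514) → end (x,ẋ)=(0.359510, 0.263660)

x = 0.3595, ẋ = 0.2637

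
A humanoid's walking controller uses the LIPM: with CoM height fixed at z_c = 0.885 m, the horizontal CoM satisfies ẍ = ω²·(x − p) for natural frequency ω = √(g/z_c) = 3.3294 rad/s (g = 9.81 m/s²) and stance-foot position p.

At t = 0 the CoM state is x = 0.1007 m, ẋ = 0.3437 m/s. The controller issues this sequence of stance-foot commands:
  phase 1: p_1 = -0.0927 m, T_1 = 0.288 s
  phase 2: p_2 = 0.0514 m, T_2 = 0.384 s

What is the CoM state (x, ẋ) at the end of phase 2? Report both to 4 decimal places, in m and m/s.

phase 1: p=-0.0927, T=0.288, ωT=0.958867, cosh=1.496033, sinh=1.112706; start (x,ẋ)=(0.100700, 0.343700) → end (x,ẋ)=(0.311500, 1.230665)
phase 2: p=0.0514, T=0.384, ωT=1.278490, cosh=1.934835, sinh=1.656377; start (x,ẋ)=(0.311500, 1.230665) → end (x,ẋ)=(1.166905, 3.815515)

x = 1.1669, ẋ = 3.8155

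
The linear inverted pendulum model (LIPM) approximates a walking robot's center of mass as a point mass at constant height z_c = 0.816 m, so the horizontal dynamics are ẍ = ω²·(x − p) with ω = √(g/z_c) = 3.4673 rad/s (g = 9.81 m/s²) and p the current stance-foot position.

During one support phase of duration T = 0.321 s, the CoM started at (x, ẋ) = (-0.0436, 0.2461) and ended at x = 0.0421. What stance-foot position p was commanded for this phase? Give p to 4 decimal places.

p = -0.0281

ωT = 3.4673·0.321 = 1.113003; cosh(ωT) = 1.686028, sinh(ωT) = 1.357457
x(T) = p + (x₀−p)·cosh(ωT) + (ẋ₀/ω)·sinh(ωT) ⇒ p·(1 − cosh) = x(T) − x₀·cosh − (ẋ₀/ω)·sinh
numerator   = 0.0421 − (-0.0436)·1.686028 − (0.2461/3.4673)·1.357457 = 0.019262
denominator = 1 − 1.686028 = -0.686028
p = 0.019262 / -0.686028 = -0.0281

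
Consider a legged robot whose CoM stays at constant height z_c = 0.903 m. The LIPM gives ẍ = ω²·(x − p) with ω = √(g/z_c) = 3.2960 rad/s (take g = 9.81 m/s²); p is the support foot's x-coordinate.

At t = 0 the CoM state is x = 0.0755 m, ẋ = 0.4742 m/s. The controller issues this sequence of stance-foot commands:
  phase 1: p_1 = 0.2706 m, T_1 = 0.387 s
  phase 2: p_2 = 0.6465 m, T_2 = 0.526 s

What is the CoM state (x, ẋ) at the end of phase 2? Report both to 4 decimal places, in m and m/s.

phase 1: p=0.2706, T=0.387, ωT=1.275552, cosh=1.929977, sinh=1.650700; start (x,ẋ)=(0.075500, 0.474200) → end (x,ẋ)=(0.131550, -0.146287)
phase 2: p=0.6465, T=0.526, ωT=1.733696, cosh=2.919085, sinh=2.742455; start (x,ẋ)=(0.131550, -0.146287) → end (x,ẋ)=(-0.978402, -5.081725)

x = -0.9784, ẋ = -5.0817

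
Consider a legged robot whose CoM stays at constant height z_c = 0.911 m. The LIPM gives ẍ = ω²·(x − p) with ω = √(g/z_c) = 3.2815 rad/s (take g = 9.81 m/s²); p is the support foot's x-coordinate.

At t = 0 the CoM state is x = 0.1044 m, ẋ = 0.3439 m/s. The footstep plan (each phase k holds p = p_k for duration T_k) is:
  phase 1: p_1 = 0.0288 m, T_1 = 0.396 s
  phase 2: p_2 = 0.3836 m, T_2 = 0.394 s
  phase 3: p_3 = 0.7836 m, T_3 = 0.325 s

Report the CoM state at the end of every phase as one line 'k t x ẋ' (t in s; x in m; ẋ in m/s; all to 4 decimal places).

1 0.3960 0.3556 1.0986
2 0.7900 0.8927 1.9973
3 1.1150 1.7402 3.7034

phase 1: p=0.0288, T=0.396, ωT=1.299474, cosh=1.970021, sinh=1.697346; start (x,ẋ)=(0.104400, 0.343900) → end (x,ẋ)=(0.355615, 1.098570)
phase 2: p=0.3836, T=0.394, ωT=1.292911, cosh=1.958924, sinh=1.684453; start (x,ẋ)=(0.355615, 1.098570) → end (x,ẋ)=(0.892695, 1.997326)
phase 3: p=0.7836, T=0.325, ωT=1.066488, cosh=1.624686, sinh=1.280471; start (x,ẋ)=(0.892695, 1.997326) → end (x,ẋ)=(1.740220, 3.703432)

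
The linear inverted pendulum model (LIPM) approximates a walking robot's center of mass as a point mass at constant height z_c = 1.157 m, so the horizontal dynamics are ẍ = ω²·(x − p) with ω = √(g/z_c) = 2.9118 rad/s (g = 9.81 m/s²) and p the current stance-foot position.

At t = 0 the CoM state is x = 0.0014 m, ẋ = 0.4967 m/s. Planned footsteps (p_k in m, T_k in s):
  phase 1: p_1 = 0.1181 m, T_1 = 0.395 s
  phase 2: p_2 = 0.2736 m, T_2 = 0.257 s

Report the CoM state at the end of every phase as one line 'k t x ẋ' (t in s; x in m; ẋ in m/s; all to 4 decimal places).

phase 1: p=0.1181, T=0.395, ωT=1.150161, cosh=1.737644, sinh=1.421058; start (x,ẋ)=(0.001400, 0.496700) → end (x,ẋ)=(0.157724, 0.380202)
phase 2: p=0.2736, T=0.257, ωT=0.748333, cosh=1.293314, sinh=0.820159; start (x,ẋ)=(0.157724, 0.380202) → end (x,ẋ)=(0.230826, 0.214992)

1 0.3950 0.1577 0.3802
2 0.6520 0.2308 0.2150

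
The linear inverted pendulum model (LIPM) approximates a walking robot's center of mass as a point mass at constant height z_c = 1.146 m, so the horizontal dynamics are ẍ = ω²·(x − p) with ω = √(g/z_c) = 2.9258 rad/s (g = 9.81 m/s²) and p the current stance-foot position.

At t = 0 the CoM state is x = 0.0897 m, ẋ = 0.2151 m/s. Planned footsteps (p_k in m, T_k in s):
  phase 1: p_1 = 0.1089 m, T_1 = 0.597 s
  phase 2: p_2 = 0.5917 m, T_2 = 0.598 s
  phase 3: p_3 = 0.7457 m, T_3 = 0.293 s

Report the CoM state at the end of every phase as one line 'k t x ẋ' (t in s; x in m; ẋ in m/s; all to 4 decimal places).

phase 1: p=0.1089, T=0.597, ωT=1.746703, cosh=2.955003, sinh=2.780655; start (x,ẋ)=(0.089700, 0.215100) → end (x,ẋ)=(0.256593, 0.479417)
phase 2: p=0.5917, T=0.598, ωT=1.749628, cosh=2.963152, sinh=2.789313; start (x,ẋ)=(0.256593, 0.479417) → end (x,ẋ)=(0.055780, -1.314213)
phase 3: p=0.7457, T=0.293, ωT=0.857259, cosh=1.390508, sinh=0.966185; start (x,ẋ)=(0.055780, -1.314213) → end (x,ẋ)=(-0.647631, -3.777734)

1 0.5970 0.2566 0.4794
2 1.1950 0.0558 -1.3142
3 1.4880 -0.6476 -3.7777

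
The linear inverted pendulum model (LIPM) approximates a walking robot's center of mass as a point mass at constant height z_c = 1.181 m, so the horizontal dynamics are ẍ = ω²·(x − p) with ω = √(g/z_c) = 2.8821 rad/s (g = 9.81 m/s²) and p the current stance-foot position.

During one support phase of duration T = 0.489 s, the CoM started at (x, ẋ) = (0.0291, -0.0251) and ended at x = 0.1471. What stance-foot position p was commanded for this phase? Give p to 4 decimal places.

p = -0.0862

ωT = 2.8821·0.489 = 1.409347; cosh(ωT) = 2.168792, sinh(ωT) = 1.924489
x(T) = p + (x₀−p)·cosh(ωT) + (ẋ₀/ω)·sinh(ωT) ⇒ p·(1 − cosh) = x(T) − x₀·cosh − (ẋ₀/ω)·sinh
numerator   = 0.1471 − (0.0291)·2.168792 − (-0.0251/2.8821)·1.924489 = 0.100748
denominator = 1 − 2.168792 = -1.168792
p = 0.100748 / -1.168792 = -0.0862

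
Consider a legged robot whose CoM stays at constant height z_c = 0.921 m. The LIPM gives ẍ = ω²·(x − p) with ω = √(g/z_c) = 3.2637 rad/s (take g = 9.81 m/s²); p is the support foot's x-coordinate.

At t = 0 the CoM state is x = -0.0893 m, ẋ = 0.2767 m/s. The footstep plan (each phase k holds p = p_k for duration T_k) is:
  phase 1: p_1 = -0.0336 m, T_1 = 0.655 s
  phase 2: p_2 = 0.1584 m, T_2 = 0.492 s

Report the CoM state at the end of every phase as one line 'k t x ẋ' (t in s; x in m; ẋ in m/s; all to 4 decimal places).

phase 1: p=-0.0336, T=0.655, ωT=2.137724, cosh=4.299017, sinh=4.181094; start (x,ẋ)=(-0.089300, 0.276700) → end (x,ẋ)=(0.081422, 0.429465)
phase 2: p=0.1584, T=0.492, ωT=1.605740, cosh=2.591144, sinh=2.390403; start (x,ẋ)=(0.081422, 0.429465) → end (x,ẋ)=(0.273489, 0.512260)

1 0.6550 0.0814 0.4295
2 1.1470 0.2735 0.5123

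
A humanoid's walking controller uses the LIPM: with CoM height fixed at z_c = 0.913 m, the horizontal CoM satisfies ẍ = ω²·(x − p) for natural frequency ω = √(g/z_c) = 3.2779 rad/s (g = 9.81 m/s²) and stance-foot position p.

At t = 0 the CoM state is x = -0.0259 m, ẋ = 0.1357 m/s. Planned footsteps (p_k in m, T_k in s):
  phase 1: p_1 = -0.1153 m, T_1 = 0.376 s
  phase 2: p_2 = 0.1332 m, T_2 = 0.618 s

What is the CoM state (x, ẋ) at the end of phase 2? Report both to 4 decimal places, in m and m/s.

x = 0.8763, ẋ = 2.5372

phase 1: p=-0.1153, T=0.376, ωT=1.232490, cosh=1.860663, sinh=1.569097; start (x,ẋ)=(-0.025900, 0.135700) → end (x,ẋ)=(0.116001, 0.712307)
phase 2: p=0.1332, T=0.618, ωT=2.025742, cosh=3.856816, sinh=3.724920; start (x,ẋ)=(0.116001, 0.712307) → end (x,ẋ)=(0.876316, 2.537244)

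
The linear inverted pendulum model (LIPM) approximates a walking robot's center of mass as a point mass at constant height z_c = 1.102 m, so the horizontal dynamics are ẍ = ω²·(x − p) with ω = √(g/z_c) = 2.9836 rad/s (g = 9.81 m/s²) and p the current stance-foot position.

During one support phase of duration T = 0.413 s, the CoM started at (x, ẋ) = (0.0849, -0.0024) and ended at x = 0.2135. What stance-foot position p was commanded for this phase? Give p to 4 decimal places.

p = -0.0661

ωT = 2.9836·0.413 = 1.232227; cosh(ωT) = 1.860249, sinh(ωT) = 1.568607
x(T) = p + (x₀−p)·cosh(ωT) + (ẋ₀/ω)·sinh(ωT) ⇒ p·(1 − cosh) = x(T) − x₀·cosh − (ẋ₀/ω)·sinh
numerator   = 0.2135 − (0.0849)·1.860249 − (-0.0024/2.9836)·1.568607 = 0.056827
denominator = 1 − 1.860249 = -0.860249
p = 0.056827 / -0.860249 = -0.0661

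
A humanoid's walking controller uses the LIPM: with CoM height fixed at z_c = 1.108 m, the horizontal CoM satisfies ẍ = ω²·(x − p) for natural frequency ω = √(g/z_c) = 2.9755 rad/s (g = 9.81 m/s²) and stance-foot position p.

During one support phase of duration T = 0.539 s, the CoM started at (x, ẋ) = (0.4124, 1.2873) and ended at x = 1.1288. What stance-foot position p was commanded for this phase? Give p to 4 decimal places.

ωT = 2.9755·0.539 = 1.603795; cosh(ωT) = 2.586497, sinh(ωT) = 2.385365
x(T) = p + (x₀−p)·cosh(ωT) + (ẋ₀/ω)·sinh(ωT) ⇒ p·(1 − cosh) = x(T) − x₀·cosh − (ẋ₀/ω)·sinh
numerator   = 1.1288 − (0.4124)·2.586497 − (1.2873/2.9755)·2.385365 = -0.969860
denominator = 1 − 2.586497 = -1.586497
p = -0.969860 / -1.586497 = 0.6113

p = 0.6113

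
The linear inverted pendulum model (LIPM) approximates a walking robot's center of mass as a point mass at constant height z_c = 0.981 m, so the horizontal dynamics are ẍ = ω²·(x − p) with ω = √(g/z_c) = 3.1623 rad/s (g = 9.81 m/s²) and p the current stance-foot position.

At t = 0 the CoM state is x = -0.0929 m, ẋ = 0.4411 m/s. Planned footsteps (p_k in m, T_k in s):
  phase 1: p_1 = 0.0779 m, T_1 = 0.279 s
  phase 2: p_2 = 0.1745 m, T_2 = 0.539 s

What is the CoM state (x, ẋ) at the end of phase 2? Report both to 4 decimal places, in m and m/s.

phase 1: p=0.0779, T=0.279, ωT=0.882282, cosh=1.415122, sinh=1.001285; start (x,ẋ)=(-0.092900, 0.441100) → end (x,ẋ)=(-0.024137, 0.083396)
phase 2: p=0.1745, T=0.539, ωT=1.704480, cosh=2.840196, sinh=2.658329; start (x,ẋ)=(-0.024137, 0.083396) → end (x,ẋ)=(-0.319562, -1.432965)

x = -0.3196, ẋ = -1.4330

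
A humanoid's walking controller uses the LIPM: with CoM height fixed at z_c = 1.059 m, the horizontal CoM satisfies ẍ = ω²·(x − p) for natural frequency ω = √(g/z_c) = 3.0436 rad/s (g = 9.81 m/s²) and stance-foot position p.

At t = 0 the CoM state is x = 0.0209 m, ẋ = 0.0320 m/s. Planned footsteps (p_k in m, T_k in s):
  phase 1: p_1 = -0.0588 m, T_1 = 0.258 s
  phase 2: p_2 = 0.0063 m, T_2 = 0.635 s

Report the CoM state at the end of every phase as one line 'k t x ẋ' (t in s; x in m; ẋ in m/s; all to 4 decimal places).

1 0.2580 0.0559 0.2531
2 0.8930 0.4623 1.4028

phase 1: p=-0.0588, T=0.258, ωT=0.785249, cosh=1.324479, sinh=0.868473; start (x,ẋ)=(0.020900, 0.032000) → end (x,ẋ)=(0.055892, 0.253053)
phase 2: p=0.0063, T=0.635, ωT=1.932686, cosh=3.526400, sinh=3.381641; start (x,ẋ)=(0.055892, 0.253053) → end (x,ẋ)=(0.462340, 1.402785)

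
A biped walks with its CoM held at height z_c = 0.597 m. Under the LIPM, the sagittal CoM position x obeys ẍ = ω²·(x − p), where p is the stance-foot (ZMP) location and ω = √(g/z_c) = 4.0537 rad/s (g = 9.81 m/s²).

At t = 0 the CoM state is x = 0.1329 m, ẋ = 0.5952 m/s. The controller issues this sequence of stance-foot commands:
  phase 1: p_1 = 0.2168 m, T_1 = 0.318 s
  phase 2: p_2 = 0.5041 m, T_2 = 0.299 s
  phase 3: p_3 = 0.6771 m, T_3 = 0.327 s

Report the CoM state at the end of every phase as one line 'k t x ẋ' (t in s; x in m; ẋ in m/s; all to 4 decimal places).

1 0.3180 0.2992 0.5918
2 0.6170 0.3529 -0.1896
3 0.9440 -0.0579 -2.6808

phase 1: p=0.2168, T=0.318, ωT=1.289077, cosh=1.952479, sinh=1.676954; start (x,ẋ)=(0.132900, 0.595200) → end (x,ẋ)=(0.299212, 0.591774)
phase 2: p=0.5041, T=0.299, ωT=1.212056, cosh=1.828986, sinh=1.531401; start (x,ẋ)=(0.299212, 0.591774) → end (x,ẋ)=(0.352923, -0.189564)
phase 3: p=0.6771, T=0.327, ωT=1.325560, cosh=2.014973, sinh=1.749319; start (x,ẋ)=(0.352923, -0.189564) → end (x,ẋ)=(-0.057912, -2.680776)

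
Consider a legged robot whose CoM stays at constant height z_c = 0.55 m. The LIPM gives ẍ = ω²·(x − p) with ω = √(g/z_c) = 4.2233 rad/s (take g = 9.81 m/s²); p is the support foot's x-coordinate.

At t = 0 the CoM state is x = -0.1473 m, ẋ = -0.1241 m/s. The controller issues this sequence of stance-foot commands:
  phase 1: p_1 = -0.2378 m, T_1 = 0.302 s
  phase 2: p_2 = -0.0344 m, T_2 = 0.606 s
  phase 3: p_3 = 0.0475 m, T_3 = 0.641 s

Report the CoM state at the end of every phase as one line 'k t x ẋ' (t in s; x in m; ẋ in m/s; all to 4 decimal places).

phase 1: p=-0.2378, T=0.302, ωT=1.275437, cosh=1.929787, sinh=1.650478; start (x,ẋ)=(-0.147300, -0.124100) → end (x,ẋ)=(-0.111653, 0.391340)
phase 2: p=-0.0344, T=0.606, ωT=2.559320, cosh=6.502189, sinh=6.424832; start (x,ẋ)=(-0.111653, 0.391340) → end (x,ẋ)=(0.058626, 0.448388)
phase 3: p=0.0475, T=0.641, ωT=2.707135, cosh=7.526505, sinh=7.459778; start (x,ẋ)=(0.058626, 0.448388) → end (x,ẋ)=(0.923244, 3.725312)

1 0.3020 -0.1117 0.3913
2 0.9080 0.0586 0.4484
3 1.5490 0.9232 3.7253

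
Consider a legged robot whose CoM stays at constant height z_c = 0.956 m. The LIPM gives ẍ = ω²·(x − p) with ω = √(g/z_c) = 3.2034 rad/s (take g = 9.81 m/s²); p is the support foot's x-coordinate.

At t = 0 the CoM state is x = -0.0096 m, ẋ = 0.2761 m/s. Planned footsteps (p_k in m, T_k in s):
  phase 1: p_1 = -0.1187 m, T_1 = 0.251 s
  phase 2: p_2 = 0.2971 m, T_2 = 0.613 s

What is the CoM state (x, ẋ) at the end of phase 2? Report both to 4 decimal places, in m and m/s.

phase 1: p=-0.1187, T=0.251, ωT=0.804053, cosh=1.341046, sinh=0.893534; start (x,ẋ)=(-0.009600, 0.276100) → end (x,ẋ)=(0.104622, 0.682545)
phase 2: p=0.2971, T=0.613, ωT=1.963684, cosh=3.632936, sinh=3.492595; start (x,ẋ)=(0.104622, 0.682545) → end (x,ẋ)=(0.342002, 0.326158)

x = 0.3420, ẋ = 0.3262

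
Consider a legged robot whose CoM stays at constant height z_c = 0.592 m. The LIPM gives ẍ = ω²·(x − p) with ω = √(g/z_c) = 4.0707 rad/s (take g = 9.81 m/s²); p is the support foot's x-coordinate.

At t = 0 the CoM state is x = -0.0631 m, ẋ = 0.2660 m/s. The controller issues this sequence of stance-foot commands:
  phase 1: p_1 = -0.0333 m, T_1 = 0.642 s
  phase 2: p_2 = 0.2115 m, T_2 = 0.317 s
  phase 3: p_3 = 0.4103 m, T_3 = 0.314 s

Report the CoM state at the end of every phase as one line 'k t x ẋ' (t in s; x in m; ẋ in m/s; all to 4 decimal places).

1 0.6420 0.2057 1.0014
2 0.9590 0.6134 1.9179
3 1.2730 1.5833 5.0787

phase 1: p=-0.0333, T=0.642, ωT=2.613389, cosh=6.859254, sinh=6.785968; start (x,ẋ)=(-0.063100, 0.266000) → end (x,ẋ)=(0.205723, 1.001377)
phase 2: p=0.2115, T=0.317, ωT=1.290412, cosh=1.954720, sinh=1.679563; start (x,ẋ)=(0.205723, 1.001377) → end (x,ẋ)=(0.613375, 1.917918)
phase 3: p=0.4103, T=0.314, ωT=1.278200, cosh=1.934355, sinh=1.655816; start (x,ẋ)=(0.613375, 1.917918) → end (x,ẋ)=(1.583260, 5.078725)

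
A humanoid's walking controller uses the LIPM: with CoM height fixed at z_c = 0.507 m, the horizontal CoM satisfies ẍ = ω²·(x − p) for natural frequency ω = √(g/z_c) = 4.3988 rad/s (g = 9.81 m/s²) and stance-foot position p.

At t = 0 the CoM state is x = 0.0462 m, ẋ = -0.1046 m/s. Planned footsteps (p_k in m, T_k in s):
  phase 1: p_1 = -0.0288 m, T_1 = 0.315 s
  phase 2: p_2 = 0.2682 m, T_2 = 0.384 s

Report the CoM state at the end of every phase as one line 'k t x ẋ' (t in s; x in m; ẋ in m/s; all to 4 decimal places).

phase 1: p=-0.0288, T=0.315, ωT=1.385622, cosh=2.123740, sinh=1.873572; start (x,ẋ)=(0.046200, -0.104600) → end (x,ẋ)=(0.085928, 0.395967)
phase 2: p=0.2682, T=0.384, ωT=1.689139, cosh=2.799748, sinh=2.615070; start (x,ẋ)=(0.085928, 0.395967) → end (x,ẋ)=(-0.006714, -0.988093)

1 0.3150 0.0859 0.3960
2 0.6990 -0.0067 -0.9881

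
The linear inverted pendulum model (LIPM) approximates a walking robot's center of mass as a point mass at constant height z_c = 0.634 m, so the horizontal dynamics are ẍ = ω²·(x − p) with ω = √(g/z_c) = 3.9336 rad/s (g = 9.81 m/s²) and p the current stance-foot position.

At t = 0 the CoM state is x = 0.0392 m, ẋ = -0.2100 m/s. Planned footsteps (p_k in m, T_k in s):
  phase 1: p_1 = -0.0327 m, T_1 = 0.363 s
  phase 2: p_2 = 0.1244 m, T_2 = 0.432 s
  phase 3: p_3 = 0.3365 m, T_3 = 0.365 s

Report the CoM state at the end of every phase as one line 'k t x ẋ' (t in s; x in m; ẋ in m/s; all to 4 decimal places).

phase 1: p=-0.0327, T=0.363, ωT=1.427897, cosh=2.204866, sinh=1.965054; start (x,ẋ)=(0.039200, -0.210000) → end (x,ẋ)=(0.020923, 0.092746)
phase 2: p=0.1244, T=0.432, ωT=1.699315, cosh=2.826504, sinh=2.643696; start (x,ẋ)=(0.020923, 0.092746) → end (x,ẋ)=(-0.105745, -0.813934)
phase 3: p=0.3365, T=0.365, ωT=1.435764, cosh=2.220394, sinh=1.982461; start (x,ẋ)=(-0.105745, -0.813934) → end (x,ẋ)=(-1.055666, -5.255973)

1 0.3630 0.0209 0.0927
2 0.7950 -0.1057 -0.8139
3 1.1600 -1.0557 -5.2560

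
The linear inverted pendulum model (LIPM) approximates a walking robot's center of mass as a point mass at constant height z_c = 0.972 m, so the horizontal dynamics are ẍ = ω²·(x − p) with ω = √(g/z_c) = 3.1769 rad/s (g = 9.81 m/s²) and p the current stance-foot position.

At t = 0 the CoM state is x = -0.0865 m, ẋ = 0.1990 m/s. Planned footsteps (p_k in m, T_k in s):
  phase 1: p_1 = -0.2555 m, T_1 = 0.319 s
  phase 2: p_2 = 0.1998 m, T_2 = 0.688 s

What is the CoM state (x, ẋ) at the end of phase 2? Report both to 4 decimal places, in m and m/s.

phase 1: p=-0.2555, T=0.319, ωT=1.013431, cosh=1.559005, sinh=1.196033; start (x,ẋ)=(-0.086500, 0.199000) → end (x,ẋ)=(0.082891, 0.952387)
phase 2: p=0.1998, T=0.688, ωT=2.185707, cosh=4.504668, sinh=4.392270; start (x,ẋ)=(0.082891, 0.952387) → end (x,ẋ)=(0.989901, 2.658863)

x = 0.9899, ẋ = 2.6589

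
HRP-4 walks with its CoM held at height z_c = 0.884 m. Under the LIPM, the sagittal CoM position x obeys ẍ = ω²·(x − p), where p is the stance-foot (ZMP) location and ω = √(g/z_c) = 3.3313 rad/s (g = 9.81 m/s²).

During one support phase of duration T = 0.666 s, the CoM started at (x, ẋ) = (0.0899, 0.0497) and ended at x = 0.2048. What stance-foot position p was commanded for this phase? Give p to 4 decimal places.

p = 0.0770

ωT = 3.3313·0.666 = 2.218646; cosh(ωT) = 4.651814, sinh(ωT) = 4.543057
x(T) = p + (x₀−p)·cosh(ωT) + (ẋ₀/ω)·sinh(ωT) ⇒ p·(1 − cosh) = x(T) − x₀·cosh − (ẋ₀/ω)·sinh
numerator   = 0.2048 − (0.0899)·4.651814 − (0.0497/3.3313)·4.543057 = -0.281176
denominator = 1 − 4.651814 = -3.651814
p = -0.281176 / -3.651814 = 0.0770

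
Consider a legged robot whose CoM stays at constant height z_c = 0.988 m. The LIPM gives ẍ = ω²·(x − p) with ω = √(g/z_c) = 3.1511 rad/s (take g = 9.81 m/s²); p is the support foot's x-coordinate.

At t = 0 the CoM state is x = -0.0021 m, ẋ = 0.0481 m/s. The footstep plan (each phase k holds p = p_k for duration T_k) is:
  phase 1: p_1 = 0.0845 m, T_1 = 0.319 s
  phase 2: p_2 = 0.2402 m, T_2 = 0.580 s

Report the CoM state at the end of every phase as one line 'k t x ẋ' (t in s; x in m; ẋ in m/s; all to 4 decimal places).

phase 1: p=0.0845, T=0.319, ωT=1.005201, cosh=1.549214, sinh=1.183243; start (x,ẋ)=(-0.002100, 0.048100) → end (x,ẋ)=(-0.031600, -0.248372)
phase 2: p=0.2402, T=0.580, ωT=1.827638, cosh=3.189986, sinh=3.029193; start (x,ẋ)=(-0.031600, -0.248372) → end (x,ẋ)=(-0.865603, -3.386717)

1 0.3190 -0.0316 -0.2484
2 0.8990 -0.8656 -3.3867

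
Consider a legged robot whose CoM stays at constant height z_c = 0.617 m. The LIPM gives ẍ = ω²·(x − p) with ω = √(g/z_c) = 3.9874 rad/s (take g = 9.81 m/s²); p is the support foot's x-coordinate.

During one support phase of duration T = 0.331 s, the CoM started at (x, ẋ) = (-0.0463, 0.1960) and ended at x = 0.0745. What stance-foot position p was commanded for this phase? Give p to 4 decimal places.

p = -0.0815

ωT = 3.9874·0.331 = 1.319829; cosh(ωT) = 2.004982, sinh(ωT) = 1.737801
x(T) = p + (x₀−p)·cosh(ωT) + (ẋ₀/ω)·sinh(ωT) ⇒ p·(1 − cosh) = x(T) − x₀·cosh − (ẋ₀/ω)·sinh
numerator   = 0.0745 − (-0.0463)·2.004982 − (0.1960/3.9874)·1.737801 = 0.081909
denominator = 1 − 2.004982 = -1.004982
p = 0.081909 / -1.004982 = -0.0815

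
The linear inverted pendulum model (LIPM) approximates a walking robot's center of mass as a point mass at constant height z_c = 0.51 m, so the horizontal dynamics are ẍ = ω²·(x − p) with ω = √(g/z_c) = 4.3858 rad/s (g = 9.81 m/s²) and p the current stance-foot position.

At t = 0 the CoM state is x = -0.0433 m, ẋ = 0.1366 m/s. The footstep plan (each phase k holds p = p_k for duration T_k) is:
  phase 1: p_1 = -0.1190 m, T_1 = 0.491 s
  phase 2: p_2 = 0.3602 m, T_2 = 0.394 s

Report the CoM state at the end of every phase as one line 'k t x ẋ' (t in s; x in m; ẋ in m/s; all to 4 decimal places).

phase 1: p=-0.1190, T=0.491, ωT=2.153428, cosh=4.365211, sinh=4.249125; start (x,ẋ)=(-0.043300, 0.136600) → end (x,ẋ)=(0.343790, 2.007019)
phase 2: p=0.3602, T=0.394, ωT=1.728005, cosh=2.903526, sinh=2.725887; start (x,ẋ)=(0.343790, 2.007019) → end (x,ẋ)=(1.559966, 5.631241)

1 0.4910 0.3438 2.0070
2 0.8850 1.5600 5.6312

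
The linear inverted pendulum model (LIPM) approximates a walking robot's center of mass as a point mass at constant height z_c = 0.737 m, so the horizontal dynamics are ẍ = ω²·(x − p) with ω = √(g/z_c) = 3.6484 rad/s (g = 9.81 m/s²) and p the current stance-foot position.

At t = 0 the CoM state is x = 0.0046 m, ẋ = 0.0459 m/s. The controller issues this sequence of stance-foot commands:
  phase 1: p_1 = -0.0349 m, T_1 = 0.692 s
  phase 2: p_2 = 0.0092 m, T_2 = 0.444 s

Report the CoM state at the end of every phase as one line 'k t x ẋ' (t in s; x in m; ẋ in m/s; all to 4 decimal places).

1 0.6920 0.2913 1.1824
2 1.1360 1.5366 5.6027

phase 1: p=-0.0349, T=0.692, ωT=2.524693, cosh=6.283571, sinh=6.203488; start (x,ẋ)=(0.004600, 0.045900) → end (x,ẋ)=(0.291346, 1.182412)
phase 2: p=0.0092, T=0.444, ωT=1.619890, cosh=2.625227, sinh=2.427306; start (x,ẋ)=(0.291346, 1.182412) → end (x,ẋ)=(1.536565, 5.602724)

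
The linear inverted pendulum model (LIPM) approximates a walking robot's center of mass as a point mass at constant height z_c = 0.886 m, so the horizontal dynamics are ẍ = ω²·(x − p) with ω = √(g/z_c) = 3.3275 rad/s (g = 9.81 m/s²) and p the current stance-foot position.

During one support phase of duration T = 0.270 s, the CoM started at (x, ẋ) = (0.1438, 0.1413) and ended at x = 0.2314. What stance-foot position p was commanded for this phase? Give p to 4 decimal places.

ωT = 3.3275·0.270 = 0.898425; cosh(ωT) = 1.431471, sinh(ωT) = 1.024261
x(T) = p + (x₀−p)·cosh(ωT) + (ẋ₀/ω)·sinh(ωT) ⇒ p·(1 − cosh) = x(T) − x₀·cosh − (ẋ₀/ω)·sinh
numerator   = 0.2314 − (0.1438)·1.431471 − (0.1413/3.3275)·1.024261 = -0.017940
denominator = 1 − 1.431471 = -0.431471
p = -0.017940 / -0.431471 = 0.0416

p = 0.0416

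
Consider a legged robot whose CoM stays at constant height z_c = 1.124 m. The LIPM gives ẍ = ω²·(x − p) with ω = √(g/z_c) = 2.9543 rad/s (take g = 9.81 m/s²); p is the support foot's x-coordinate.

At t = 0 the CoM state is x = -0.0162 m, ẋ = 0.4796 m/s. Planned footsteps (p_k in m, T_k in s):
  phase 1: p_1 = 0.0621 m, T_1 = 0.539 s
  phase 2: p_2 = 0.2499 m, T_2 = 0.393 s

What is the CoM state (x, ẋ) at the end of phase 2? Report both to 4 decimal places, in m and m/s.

x = 0.5725, ẋ = 1.1722

phase 1: p=0.0621, T=0.539, ωT=1.592368, cosh=2.559408, sinh=2.355965; start (x,ẋ)=(-0.016200, 0.479600) → end (x,ẋ)=(0.244165, 0.682506)
phase 2: p=0.2499, T=0.393, ωT=1.161040, cosh=1.753206, sinh=1.440046; start (x,ẋ)=(0.244165, 0.682506) → end (x,ẋ)=(0.572526, 1.172175)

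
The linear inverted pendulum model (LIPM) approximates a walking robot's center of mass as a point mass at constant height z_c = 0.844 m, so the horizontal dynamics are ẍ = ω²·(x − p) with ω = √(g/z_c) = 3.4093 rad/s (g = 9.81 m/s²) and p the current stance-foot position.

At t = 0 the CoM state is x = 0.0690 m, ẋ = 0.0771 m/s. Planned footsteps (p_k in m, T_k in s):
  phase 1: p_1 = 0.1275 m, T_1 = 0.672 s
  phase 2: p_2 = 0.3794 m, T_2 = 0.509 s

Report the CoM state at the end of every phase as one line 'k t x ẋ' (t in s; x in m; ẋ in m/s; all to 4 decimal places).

1 0.6720 -0.0540 -0.5907
2 1.1810 -1.3636 -5.7860

phase 1: p=0.1275, T=0.672, ωT=2.291050, cosh=4.993234, sinh=4.892074; start (x,ẋ)=(0.069000, 0.077100) → end (x,ẋ)=(-0.053972, -0.590717)
phase 2: p=0.3794, T=0.509, ωT=1.735334, cosh=2.923581, sinh=2.747239; start (x,ẋ)=(-0.053972, -0.590717) → end (x,ẋ)=(-1.363601, -5.786039)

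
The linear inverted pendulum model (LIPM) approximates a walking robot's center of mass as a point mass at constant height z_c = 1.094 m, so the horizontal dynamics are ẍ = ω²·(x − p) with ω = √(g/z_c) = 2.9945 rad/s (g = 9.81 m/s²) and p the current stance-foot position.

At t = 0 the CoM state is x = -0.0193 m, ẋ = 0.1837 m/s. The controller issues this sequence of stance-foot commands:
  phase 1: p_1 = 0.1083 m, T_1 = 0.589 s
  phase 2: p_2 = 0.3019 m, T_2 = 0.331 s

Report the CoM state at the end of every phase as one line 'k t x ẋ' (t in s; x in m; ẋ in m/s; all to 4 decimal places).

1 0.5890 -0.1012 -0.5303
2 0.9200 -0.5216 -2.2149

phase 1: p=0.1083, T=0.589, ωT=1.763760, cosh=3.002868, sinh=2.831469; start (x,ẋ)=(-0.019300, 0.183700) → end (x,ẋ)=(-0.101167, -0.530272)
phase 2: p=0.3019, T=0.331, ωT=0.991179, cosh=1.532775, sinh=1.161636; start (x,ẋ)=(-0.101167, -0.530272) → end (x,ẋ)=(-0.521616, -2.214865)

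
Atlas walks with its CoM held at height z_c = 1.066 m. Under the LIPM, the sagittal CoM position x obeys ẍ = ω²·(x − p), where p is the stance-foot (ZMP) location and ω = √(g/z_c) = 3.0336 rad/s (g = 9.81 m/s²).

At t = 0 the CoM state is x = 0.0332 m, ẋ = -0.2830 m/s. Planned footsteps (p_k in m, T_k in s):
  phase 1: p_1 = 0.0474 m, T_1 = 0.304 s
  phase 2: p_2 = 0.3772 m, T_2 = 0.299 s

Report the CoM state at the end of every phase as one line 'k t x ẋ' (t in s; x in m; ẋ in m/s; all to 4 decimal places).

phase 1: p=0.0474, T=0.304, ωT=0.922214, cosh=1.456245, sinh=1.058608; start (x,ẋ)=(0.033200, -0.283000) → end (x,ẋ)=(-0.072035, -0.457719)
phase 2: p=0.3772, T=0.299, ωT=0.907046, cosh=1.440355, sinh=1.036640; start (x,ẋ)=(-0.072035, -0.457719) → end (x,ẋ)=(-0.426269, -2.072010)

1 0.3040 -0.0720 -0.4577
2 0.6030 -0.4263 -2.0720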